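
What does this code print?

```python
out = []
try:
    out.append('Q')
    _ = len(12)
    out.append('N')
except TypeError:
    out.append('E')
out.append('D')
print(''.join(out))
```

Execution trace: 'Q' (try body) → 'E' (except TypeError) → 'D' (after the try/except). Output: QED

Answer: QED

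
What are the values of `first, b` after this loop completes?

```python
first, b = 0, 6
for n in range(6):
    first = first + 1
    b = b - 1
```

first goes 0→6, b goes 6→0
`first, b` takes the values: (0, 6) → (1, 6) → (1, 5) → (2, 5) → (2, 4) → (3, 4) → (3, 3) → (4, 3) → (4, 2) → (5, 2) → (5, 1) → (6, 1) → (6, 0)

Answer: 6, 0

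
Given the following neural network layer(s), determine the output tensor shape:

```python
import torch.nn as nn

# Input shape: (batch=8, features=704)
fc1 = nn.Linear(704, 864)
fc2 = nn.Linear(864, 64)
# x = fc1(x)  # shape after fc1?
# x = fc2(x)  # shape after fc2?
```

Input: (8, 704) -> after fc1: (8, 864) -> Output: (8, 64)

Answer: (8, 64)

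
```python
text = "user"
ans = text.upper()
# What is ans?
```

Trace:
`text = "user"` → text = 'user'
`ans = text.upper()` → ans = 'USER'
So ans = 'USER'

Answer: 'USER'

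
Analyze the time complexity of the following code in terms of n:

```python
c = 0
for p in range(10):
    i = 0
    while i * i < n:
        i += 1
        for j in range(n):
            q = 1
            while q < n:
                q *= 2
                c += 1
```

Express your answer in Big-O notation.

Each loop level contributes: 1 × √n × n × log n. Multiplying the contributions gives O(n√n log n).

Answer: O(n√n log n)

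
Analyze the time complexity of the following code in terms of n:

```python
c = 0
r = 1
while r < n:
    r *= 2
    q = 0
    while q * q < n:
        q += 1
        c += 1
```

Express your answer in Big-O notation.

Each loop level contributes: log n × √n. Multiplying the contributions gives O(√n log n).

Answer: O(√n log n)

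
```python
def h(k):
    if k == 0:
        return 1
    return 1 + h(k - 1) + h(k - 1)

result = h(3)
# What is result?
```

h(k) = 1 + 2·h(k-1), h(0)=1. Closed form: (1+1)·2^3 - 1 = 15.

Answer: 15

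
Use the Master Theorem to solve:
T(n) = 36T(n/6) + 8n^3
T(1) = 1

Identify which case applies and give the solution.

a=36, b=6, f(n)=8n^3. log_6(36) = 2. Since c=3 > 2 and the regularity condition holds (36(n/6)^3 = (36/6^3)n^3 with 36/6^3 < 1), Case 3 applies: T(n) = Θ(f(n)) = O(n^3).

Answer: O(n^3) - Case 3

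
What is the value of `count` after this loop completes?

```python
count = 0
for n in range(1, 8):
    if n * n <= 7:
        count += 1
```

Count numbers where n² ≤ 7
`count` takes the values: 0 → 1 → 2

Answer: 2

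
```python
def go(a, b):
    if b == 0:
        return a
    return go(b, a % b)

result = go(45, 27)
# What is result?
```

go(45, 27) -> go(27, 18) -> go(18, 9) -> go(9, 0) -> 9

Answer: 9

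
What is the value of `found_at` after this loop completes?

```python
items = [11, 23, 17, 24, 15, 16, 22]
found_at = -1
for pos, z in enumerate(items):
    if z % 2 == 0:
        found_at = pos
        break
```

First even number index in [11, 23, 17, 24, 15, 16, 22]
`found_at` takes the values: -1 → 3

Answer: 3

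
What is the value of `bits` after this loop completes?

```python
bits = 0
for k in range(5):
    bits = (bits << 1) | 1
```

Build 5 consecutive 1-bits: 0b11111
`bits` takes the values: 0 → 1 → 3 → 7 → 15 → 31

Answer: 31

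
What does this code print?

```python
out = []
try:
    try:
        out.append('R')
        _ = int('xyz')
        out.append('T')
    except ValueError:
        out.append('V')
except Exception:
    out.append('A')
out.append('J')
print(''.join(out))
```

Execution trace: 'R' (inner try body) → 'V' (inner except ValueError) → 'J' (after the try/except). Output: RVJ

Answer: RVJ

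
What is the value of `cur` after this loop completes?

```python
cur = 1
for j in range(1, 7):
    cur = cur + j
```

Start at 1, add 1 through 6
`cur` takes the values: 1 → 2 → 4 → 7 → 11 → 16 → 22

Answer: 22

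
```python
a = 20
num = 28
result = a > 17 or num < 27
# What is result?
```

Trace:
`a = 20` → a = 20
`num = 28` → num = 28
`result = a > 17 or num < 27` → result = True
So result = True

Answer: True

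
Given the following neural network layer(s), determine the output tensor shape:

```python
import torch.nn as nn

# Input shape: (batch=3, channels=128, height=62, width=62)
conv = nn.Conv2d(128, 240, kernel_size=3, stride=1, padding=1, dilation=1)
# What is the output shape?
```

Input: (3, 128, 62, 62) -> Output: (3, 240, 62, 62)

Answer: (3, 240, 62, 62)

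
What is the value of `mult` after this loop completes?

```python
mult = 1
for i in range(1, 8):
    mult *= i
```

7! = 5040
`mult` takes the values: 1 → 2 → 6 → 24 → 120 → 720 → 5040

Answer: 5040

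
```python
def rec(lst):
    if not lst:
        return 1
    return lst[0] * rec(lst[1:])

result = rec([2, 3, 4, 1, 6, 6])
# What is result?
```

Product over [2, 3, 4, 1, 6, 6] = 2 * 3 * 4 * 1 * 6 * 6 = 864

Answer: 864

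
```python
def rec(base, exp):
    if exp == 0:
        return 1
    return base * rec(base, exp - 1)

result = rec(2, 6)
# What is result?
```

rec(2, 6) = 2 * 2 * 2 * 2 * 2 * 2 = 64

Answer: 64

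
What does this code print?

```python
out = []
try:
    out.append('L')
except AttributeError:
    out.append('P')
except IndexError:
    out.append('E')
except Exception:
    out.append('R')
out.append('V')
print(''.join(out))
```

Execution trace: 'L' (try body, no exception) → 'V' (after the try/except). Output: LV

Answer: LV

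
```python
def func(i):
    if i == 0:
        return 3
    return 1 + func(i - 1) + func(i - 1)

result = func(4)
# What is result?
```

func(i) = 1 + 2·func(i-1), func(0)=3. Closed form: (3+1)·2^4 - 1 = 63.

Answer: 63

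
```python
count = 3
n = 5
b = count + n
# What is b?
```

Trace:
`count = 3` → count = 3
`n = 5` → n = 5
`b = count + n` → b = 8
So b = 8

Answer: 8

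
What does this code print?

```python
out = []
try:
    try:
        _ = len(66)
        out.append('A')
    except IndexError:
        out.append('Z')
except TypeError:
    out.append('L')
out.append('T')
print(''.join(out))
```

Execution trace: 'L' (outer except TypeError) → 'T' (after the try/except). Output: LT

Answer: LT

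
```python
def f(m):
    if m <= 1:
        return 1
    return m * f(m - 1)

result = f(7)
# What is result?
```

f(7) = 7 * 6 * 5 * 4 * 3 * 2 * 1 = 5040

Answer: 5040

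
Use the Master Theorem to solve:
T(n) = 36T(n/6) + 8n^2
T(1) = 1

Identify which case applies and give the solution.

a=36, b=6, f(n)=8n^2. log_6(36) = 2. Since c=2 = 2, Case 2 applies: T(n) = Θ(n^log_b(a) · log n) = O(n^2 log n).

Answer: O(n^2 log n) - Case 2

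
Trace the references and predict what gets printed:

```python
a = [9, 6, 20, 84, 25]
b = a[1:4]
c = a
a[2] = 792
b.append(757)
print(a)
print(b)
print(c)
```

Key concept: slice vs alias.
Step by step:
`a = [9, 6, 20, 84, 25]` → a = [9, 6, 20, 84, 25]
`b = a[1:4]` → b = [6, 20, 84]
`c = a` → c = [9, 6, 20, 84, 25] (same object as a)
`a[2] = 792` → a = [9, 6, 792, 84, 25] (same object as c); c = [9, 6, 792, 84, 25] (same object as a)
`b.append(757)` → b = [6, 20, 84, 757]
`print(a)` → prints [9, 6, 792, 84, 25]
`print(b)` → prints [6, 20, 84, 757]
`print(c)` → prints [9, 6, 792, 84, 25]

Answer:
[9, 6, 792, 84, 25]
[6, 20, 84, 757]
[9, 6, 792, 84, 25]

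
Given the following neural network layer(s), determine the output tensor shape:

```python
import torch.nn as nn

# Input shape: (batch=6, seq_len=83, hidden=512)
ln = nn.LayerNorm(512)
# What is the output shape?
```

Input: (6, 83, 512) -> Output: (6, 83, 512)

Answer: (6, 83, 512)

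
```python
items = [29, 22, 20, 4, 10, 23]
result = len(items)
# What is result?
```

Trace:
`items = [29, 22, 20, 4, 10, 23]` → items = [29, 22, 20, 4, 10, 23]
`result = len(items)` → result = 6
So result = 6

Answer: 6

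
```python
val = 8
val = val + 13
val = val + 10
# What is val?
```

Trace:
`val = 8` → val = 8
`val = val + 13` → val = 21
`val = val + 10` → val = 31
So val = 31

Answer: 31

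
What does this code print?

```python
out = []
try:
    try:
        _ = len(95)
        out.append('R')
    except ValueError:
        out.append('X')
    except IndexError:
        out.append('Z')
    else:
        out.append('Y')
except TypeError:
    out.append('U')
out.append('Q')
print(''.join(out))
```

Execution trace: 'U' (outer except TypeError) → 'Q' (after the try/except). Output: UQ

Answer: UQ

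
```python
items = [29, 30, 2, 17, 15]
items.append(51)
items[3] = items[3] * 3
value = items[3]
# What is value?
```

Trace:
`items = [29, 30, 2, 17, 15]` → items = [29, 30, 2, 17, 15]
`items.append(51)` → items = [29, 30, 2, 17, 15, 51]
`items[3] = items[3] * 3` → items = [29, 30, 2, 51, 15, 51]
`value = items[3]` → value = 51
So value = 51

Answer: 51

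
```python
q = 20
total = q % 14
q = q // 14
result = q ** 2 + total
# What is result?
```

Trace:
`q = 20` → q = 20
`total = q % 14` → total = 6
`q = q // 14` → q = 1
`result = q ** 2 + total` → result = 7
So result = 7

Answer: 7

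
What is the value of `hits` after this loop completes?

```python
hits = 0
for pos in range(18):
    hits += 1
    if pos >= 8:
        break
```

Loop breaks when pos reaches 8, hits is 9
`hits` takes the values: 0 → 1 → 2 → 3 → 4 → 5 → 6 → 7 → 8 → 9

Answer: 9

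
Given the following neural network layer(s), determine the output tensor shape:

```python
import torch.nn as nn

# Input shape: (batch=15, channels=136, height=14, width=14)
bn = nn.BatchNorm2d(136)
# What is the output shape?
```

Input: (15, 136, 14, 14) -> Output: (15, 136, 14, 14)

Answer: (15, 136, 14, 14)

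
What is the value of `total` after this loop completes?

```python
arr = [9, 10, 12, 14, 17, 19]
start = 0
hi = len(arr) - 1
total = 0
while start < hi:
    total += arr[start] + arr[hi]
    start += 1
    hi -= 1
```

Sum of pairs from ends
`total` takes the values: 0 → 28 → 55 → 81

Answer: 81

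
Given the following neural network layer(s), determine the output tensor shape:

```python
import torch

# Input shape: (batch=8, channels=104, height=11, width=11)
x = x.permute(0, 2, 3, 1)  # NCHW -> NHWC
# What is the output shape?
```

Input: (8, 104, 11, 11) -> Output: (8, 11, 11, 104)

Answer: (8, 11, 11, 104)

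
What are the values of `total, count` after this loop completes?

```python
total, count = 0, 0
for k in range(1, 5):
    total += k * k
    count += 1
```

Sum of squares and count
`total, count` takes the values: (0, 0) → (1, 0) → (1, 1) → (5, 1) → (5, 2) → (14, 2) → (14, 3) → (30, 3) → (30, 4)

Answer: 30, 4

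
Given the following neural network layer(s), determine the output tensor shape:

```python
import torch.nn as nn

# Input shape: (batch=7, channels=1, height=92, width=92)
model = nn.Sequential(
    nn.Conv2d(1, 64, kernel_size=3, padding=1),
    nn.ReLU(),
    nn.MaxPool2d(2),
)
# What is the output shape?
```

Input: (7, 1, 92, 92) -> after Conv2d: (7, 64, 92, 92) -> after ReLU: (7, 64, 92, 92) -> Output: (7, 64, 46, 46)

Answer: (7, 64, 46, 46)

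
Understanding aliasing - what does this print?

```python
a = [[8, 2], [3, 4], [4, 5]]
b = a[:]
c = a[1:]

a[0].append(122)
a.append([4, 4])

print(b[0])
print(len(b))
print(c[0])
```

Key concept: slice with nested mutation.
Step by step:
`a = [[8, 2], [3, 4], [4, 5]]` → a = [[8, 2], [3, 4], [4, 5]]
`b = a[:]` → b = [[8, 2], [3, 4], [4, 5]]
`c = a[1:]` → c = [[3, 4], [4, 5]]
`a[0].append(122)` → a = [[8, 2, 122], [3, 4], [4, 5]]; b = [[8, 2, 122], [3, 4], [4, 5]]
`a.append([4, 4])` → a = [[8, 2, 122], [3, 4], [4, 5], [4, 4]]
`print(b[0])` → prints [8, 2, 122]
`print(len(b))` → prints 3
`print(c[0])` → prints [3, 4]

Answer:
[8, 2, 122]
3
[3, 4]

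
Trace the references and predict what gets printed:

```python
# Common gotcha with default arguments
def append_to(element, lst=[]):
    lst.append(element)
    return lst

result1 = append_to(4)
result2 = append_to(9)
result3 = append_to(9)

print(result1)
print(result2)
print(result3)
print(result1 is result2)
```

Key concept: mutable default argument gotcha.
Step by step:
`result1 = append_to(4)` → result1 = [4]
`result2 = append_to(9)` → result1 = [4, 9] (same object as result2); result2 = [4, 9] (same object as result1)
`result3 = append_to(9)` → result1 = [4, 9, 9] (same object as result2, result3); result2 = [4, 9, 9] (same object as result1, result3); result3 = [4, 9, 9] (same object as result1, result2)
`print(result1)` → prints [4, 9, 9]
`print(result2)` → prints [4, 9, 9]
`print(result3)` → prints [4, 9, 9]
`print(result1 is result2)` → prints True

Answer:
[4, 9, 9]
[4, 9, 9]
[4, 9, 9]
True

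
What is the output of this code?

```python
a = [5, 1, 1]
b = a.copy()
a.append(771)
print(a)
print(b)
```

Key concept: list.copy() creates independent copy.
Step by step:
`a = [5, 1, 1]` → a = [5, 1, 1]
`b = a.copy()` → b = [5, 1, 1]
`a.append(771)` → a = [5, 1, 1, 771]
`print(a)` → prints [5, 1, 1, 771]
`print(b)` → prints [5, 1, 1]

Answer:
[5, 1, 1, 771]
[5, 1, 1]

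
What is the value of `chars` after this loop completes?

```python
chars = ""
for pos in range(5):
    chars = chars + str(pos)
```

Concatenate digits 0 to 4
`chars` takes the values: "" → "0" → "01" → "012" → "0123" → "01234"

Answer: "01234"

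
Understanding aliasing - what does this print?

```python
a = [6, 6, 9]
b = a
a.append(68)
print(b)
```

Key concept: basic list aliasing.
Step by step:
`a = [6, 6, 9]` → a = [6, 6, 9]
`b = a` → b = [6, 6, 9] (same object as a)
`a.append(68)` → a = [6, 6, 9, 68] (same object as b); b = [6, 6, 9, 68] (same object as a)
`print(b)` → prints [6, 6, 9, 68]

Answer: [6, 6, 9, 68]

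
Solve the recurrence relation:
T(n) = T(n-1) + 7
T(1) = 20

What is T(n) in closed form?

Unrolling: T(n) = T(1) + 7·(n-1) = 20 + 7(n-1) = 7n + 13.

Answer: T(n) = 7n + 13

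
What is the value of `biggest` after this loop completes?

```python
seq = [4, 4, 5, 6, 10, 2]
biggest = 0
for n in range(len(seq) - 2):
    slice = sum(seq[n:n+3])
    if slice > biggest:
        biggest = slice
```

Max sum of 3-element window in [4, 4, 5, 6, 10, 2]
`biggest` takes the values: 0 → 13 → 15 → 21

Answer: 21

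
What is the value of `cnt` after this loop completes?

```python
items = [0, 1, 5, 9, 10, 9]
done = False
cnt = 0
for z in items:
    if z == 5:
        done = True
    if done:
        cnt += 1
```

Count elements after first 5 in [0, 1, 5, 9, 10, 9]
`cnt` takes the values: 0 → 1 → 2 → 3 → 4

Answer: 4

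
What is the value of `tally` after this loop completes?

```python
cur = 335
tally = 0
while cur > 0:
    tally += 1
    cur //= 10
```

Count digits by repeated division by 10
`tally` takes the values: 0 → 1 → 2 → 3

Answer: 3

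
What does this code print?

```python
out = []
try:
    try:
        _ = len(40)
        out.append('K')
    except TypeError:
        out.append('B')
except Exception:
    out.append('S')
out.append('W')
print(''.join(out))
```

Execution trace: 'B' (inner except TypeError) → 'W' (after the try/except). Output: BW

Answer: BW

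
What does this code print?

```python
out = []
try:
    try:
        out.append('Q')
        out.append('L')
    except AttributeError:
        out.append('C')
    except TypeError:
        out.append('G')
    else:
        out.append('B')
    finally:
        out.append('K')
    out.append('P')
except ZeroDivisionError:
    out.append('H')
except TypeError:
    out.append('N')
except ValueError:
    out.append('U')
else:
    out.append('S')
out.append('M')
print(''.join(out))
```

Execution trace: 'Q' (inner try body) → 'L' (inner try body, no exception) → 'B' (inner else) → 'K' (inner finally) → 'P' (try body, no exception) → 'S' (else) → 'M' (after the try/except). Output: QLBKPSM

Answer: QLBKPSM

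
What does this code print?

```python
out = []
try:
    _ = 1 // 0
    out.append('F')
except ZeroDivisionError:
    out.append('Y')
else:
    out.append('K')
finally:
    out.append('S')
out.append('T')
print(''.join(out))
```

Execution trace: 'Y' (except ZeroDivisionError) → 'S' (finally) → 'T' (after the try/except). Output: YST

Answer: YST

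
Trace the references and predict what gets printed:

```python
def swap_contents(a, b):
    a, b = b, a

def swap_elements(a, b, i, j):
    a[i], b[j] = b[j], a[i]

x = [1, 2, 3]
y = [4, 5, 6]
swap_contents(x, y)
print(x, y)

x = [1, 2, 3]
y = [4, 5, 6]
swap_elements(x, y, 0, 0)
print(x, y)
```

Key concept: parameter rebinding vs mutation.
Step by step:
`x = [1, 2, 3]` → x = [1, 2, 3]
`y = [4, 5, 6]` → y = [4, 5, 6]
`swap_contents(x, y)` → no visible change to tracked variables
`print(x, y)` → prints [1, 2, 3] [4, 5, 6]
`x = [1, 2, 3]` → x = [1, 2, 3]
`y = [4, 5, 6]` → y = [4, 5, 6]
`swap_elements(x, y, 0, 0)` → x = [4, 2, 3]; y = [1, 5, 6]
`print(x, y)` → prints [4, 2, 3] [1, 5, 6]

Answer:
[1, 2, 3] [4, 5, 6]
[4, 2, 3] [1, 5, 6]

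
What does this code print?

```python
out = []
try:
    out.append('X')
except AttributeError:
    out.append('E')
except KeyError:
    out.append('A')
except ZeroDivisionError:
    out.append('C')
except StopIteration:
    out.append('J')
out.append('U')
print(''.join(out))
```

Execution trace: 'X' (try body, no exception) → 'U' (after the try/except). Output: XU

Answer: XU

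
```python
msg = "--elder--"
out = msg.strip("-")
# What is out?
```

Trace:
`msg = "--elder--"` → msg = '--elder--'
`out = msg.strip("-")` → out = 'elder'
So out = 'elder'

Answer: 'elder'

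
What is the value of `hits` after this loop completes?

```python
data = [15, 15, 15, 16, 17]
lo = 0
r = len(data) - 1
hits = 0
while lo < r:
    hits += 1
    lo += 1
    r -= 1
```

Iterations until pointers meet (list length 5)
`hits` takes the values: 0 → 1 → 2

Answer: 2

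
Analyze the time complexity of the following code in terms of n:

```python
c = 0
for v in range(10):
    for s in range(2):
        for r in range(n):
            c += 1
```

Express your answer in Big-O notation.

Each loop level contributes: 1 × 1 × n. Multiplying the contributions gives O(n).

Answer: O(n)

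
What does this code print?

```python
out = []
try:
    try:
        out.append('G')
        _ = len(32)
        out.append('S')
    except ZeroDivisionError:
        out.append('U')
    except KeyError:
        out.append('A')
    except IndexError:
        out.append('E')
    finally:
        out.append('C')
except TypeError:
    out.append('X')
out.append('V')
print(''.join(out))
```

Execution trace: 'G' (try body) → 'C' (finally) → 'X' (outer except TypeError) → 'V' (after the try/except). Output: GCXV

Answer: GCXV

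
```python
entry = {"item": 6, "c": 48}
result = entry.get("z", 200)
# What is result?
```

Trace:
`entry = {"item": 6, "c": 48}` → entry = {'item': 6, 'c': 48}
`result = entry.get("z", 200)` → result = 200
So result = 200

Answer: 200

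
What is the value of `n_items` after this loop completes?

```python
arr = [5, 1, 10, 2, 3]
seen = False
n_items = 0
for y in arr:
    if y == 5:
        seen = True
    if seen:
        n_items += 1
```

Count elements after first 5 in [5, 1, 10, 2, 3]
`n_items` takes the values: 0 → 1 → 2 → 3 → 4 → 5

Answer: 5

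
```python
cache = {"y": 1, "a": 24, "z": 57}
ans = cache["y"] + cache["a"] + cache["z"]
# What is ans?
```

Trace:
`cache = {"y": 1, "a": 24, "z": 57}` → cache = {'y': 1, 'a': 24, 'z': 57}
`ans = cache["y"] + cache["a"] + cache["z"]` → ans = 82
So ans = 82

Answer: 82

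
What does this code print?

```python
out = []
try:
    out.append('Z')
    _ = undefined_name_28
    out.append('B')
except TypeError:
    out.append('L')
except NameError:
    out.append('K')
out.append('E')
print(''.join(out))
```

Execution trace: 'Z' (try body) → 'K' (except NameError) → 'E' (after the try/except). Output: ZKE

Answer: ZKE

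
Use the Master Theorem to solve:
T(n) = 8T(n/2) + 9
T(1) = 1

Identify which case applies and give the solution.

a=8, b=2, f(n)=9. log_2(8) = 3. Since c=0 < 3, Case 1 applies: T(n) = Θ(n^log_b(a)) = O(n^3).

Answer: O(n^3) - Case 1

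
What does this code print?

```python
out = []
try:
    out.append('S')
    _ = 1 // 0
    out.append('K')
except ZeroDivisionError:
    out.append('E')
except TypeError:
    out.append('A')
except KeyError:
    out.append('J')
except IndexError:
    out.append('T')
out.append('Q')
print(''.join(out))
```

Execution trace: 'S' (try body) → 'E' (except ZeroDivisionError) → 'Q' (after the try/except). Output: SEQ

Answer: SEQ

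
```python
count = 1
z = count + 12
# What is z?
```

Trace:
`count = 1` → count = 1
`z = count + 12` → z = 13
So z = 13

Answer: 13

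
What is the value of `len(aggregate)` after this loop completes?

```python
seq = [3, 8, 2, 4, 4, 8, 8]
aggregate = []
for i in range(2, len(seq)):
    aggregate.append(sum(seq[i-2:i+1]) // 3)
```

Number of 3-element averages
`aggregate` takes the values: [] → [4] → [4, 4] → [4, 4, 3] → [4, 4, 3, 5] → [4, 4, 3, 5, 6]
So `len(aggregate)` = 5

Answer: 5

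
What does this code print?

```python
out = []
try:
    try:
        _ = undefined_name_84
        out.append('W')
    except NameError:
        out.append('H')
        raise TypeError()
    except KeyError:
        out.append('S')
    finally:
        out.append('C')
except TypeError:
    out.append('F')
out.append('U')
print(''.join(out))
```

Execution trace: 'H' (inner except NameError) → 'C' (inner finally) → 'F' (outer except TypeError) → 'U' (after the try/except). Output: HCFU

Answer: HCFU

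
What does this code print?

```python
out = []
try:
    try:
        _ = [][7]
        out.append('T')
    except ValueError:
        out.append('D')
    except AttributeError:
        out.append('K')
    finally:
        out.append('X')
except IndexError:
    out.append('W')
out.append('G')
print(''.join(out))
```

Execution trace: 'X' (finally) → 'W' (outer except IndexError) → 'G' (after the try/except). Output: XWG

Answer: XWG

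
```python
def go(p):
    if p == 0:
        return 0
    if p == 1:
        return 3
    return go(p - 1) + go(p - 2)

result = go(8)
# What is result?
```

Build up from base cases: go(0)=0, go(1)=3, go(2)=3, go(3)=6, go(4)=9, go(5)=15, go(6)=24, ..., go(8)=63

Answer: 63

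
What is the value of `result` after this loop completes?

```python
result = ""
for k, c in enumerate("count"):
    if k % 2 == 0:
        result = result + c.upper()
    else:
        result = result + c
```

Uppercase even positions in 'count'
`result` takes the values: "" → "C" → "Co" → "CoU" → "CoUn" → "CoUnT"

Answer: "CoUnT"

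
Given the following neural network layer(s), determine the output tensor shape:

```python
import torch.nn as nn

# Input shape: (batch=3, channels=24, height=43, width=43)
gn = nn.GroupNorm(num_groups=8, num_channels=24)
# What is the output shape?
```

Input: (3, 24, 43, 43) -> Output: (3, 24, 43, 43)

Answer: (3, 24, 43, 43)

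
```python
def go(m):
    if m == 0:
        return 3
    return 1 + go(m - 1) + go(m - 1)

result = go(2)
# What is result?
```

go(m) = 1 + 2·go(m-1), go(0)=3. Closed form: (3+1)·2^2 - 1 = 15.

Answer: 15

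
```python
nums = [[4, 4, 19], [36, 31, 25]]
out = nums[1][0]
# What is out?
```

Trace:
`nums = [[4, 4, 19], [36, 31, 25]]` → nums = [[4, 4, 19], [36, 31, 25]]
`out = nums[1][0]` → out = 36
So out = 36

Answer: 36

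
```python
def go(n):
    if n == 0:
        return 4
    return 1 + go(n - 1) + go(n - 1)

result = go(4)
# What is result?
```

go(n) = 1 + 2·go(n-1), go(0)=4. Closed form: (4+1)·2^4 - 1 = 79.

Answer: 79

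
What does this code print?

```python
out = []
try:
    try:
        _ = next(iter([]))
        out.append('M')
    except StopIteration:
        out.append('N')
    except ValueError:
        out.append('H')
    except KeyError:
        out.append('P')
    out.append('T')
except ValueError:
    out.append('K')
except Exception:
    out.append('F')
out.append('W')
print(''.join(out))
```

Execution trace: 'N' (inner except StopIteration) → 'T' (try body, no exception) → 'W' (after the try/except). Output: NTW

Answer: NTW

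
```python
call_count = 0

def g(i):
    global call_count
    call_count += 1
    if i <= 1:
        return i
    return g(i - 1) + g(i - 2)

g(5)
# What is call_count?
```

Calls(i) = 1 + Calls(i-1) + Calls(i-2); Calls(0)=Calls(1)=1. For i=5 this gives 15.

Answer: 15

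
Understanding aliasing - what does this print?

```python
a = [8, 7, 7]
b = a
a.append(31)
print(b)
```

Key concept: basic list aliasing.
Step by step:
`a = [8, 7, 7]` → a = [8, 7, 7]
`b = a` → b = [8, 7, 7] (same object as a)
`a.append(31)` → a = [8, 7, 7, 31] (same object as b); b = [8, 7, 7, 31] (same object as a)
`print(b)` → prints [8, 7, 7, 31]

Answer: [8, 7, 7, 31]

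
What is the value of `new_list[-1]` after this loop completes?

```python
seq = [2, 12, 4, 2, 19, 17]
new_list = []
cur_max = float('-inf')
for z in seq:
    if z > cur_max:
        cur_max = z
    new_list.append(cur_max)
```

Running max ends at 19
`new_list` takes the values: [] → [2] → [2, 12] → [2, 12, 12] → [2, 12, 12, 12] → [2, 12, 12, 12, 19] → [2, 12, 12, 12, 19, 19]
So `new_list[-1]` = 19

Answer: 19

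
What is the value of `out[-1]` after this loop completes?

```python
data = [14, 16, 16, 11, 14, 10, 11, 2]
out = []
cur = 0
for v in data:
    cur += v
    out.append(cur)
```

Cumulative sum ends at 94
`out` takes the values: [] → [14] → [14, 30] → [14, 30, 46] → [14, 30, 46, 57] → [14, 30, 46, 57, 71] → [14, 30, 46, 57, 71, 81] → [14, 30, 46, 57, 71, 81, 92] → [14, 30, 46, 57, 71, 81, 92, 94]
So `out[-1]` = 94

Answer: 94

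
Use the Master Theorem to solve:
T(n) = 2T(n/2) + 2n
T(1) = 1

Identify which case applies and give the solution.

a=2, b=2, f(n)=2n. log_2(2) = 1. Since c=1 = 1, Case 2 applies: T(n) = Θ(n^log_b(a) · log n) = O(n log n).

Answer: O(n log n) - Case 2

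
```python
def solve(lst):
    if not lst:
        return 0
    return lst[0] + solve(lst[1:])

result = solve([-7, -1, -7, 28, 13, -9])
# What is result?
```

(-7) + (-1) + (-7) + 28 + 13 + (-9) + 0 = 17

Answer: 17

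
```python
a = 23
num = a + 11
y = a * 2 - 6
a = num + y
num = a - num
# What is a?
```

Trace:
`a = 23` → a = 23
`num = a + 11` → num = 34
`y = a * 2 - 6` → y = 40
`a = num + y` → a = 74
`num = a - num` → num = 40
So a = 74

Answer: 74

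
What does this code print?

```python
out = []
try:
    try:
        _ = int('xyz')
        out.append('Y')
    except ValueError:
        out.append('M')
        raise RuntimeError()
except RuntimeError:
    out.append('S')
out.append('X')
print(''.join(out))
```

Execution trace: 'M' (inner except ValueError) → 'S' (outer except RuntimeError) → 'X' (after the try/except). Output: MSX

Answer: MSX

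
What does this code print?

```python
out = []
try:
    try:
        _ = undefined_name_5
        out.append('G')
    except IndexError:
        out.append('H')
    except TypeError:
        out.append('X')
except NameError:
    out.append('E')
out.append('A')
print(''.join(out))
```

Execution trace: 'E' (outer except NameError) → 'A' (after the try/except). Output: EA

Answer: EA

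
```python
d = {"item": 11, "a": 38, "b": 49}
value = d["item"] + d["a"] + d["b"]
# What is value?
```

Trace:
`d = {"item": 11, "a": 38, "b": 49}` → d = {'item': 11, 'a': 38, 'b': 49}
`value = d["item"] + d["a"] + d["b"]` → value = 98
So value = 98

Answer: 98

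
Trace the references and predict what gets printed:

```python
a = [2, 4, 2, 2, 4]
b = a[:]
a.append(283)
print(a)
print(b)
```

Key concept: slice [:] creates copy.
Step by step:
`a = [2, 4, 2, 2, 4]` → a = [2, 4, 2, 2, 4]
`b = a[:]` → b = [2, 4, 2, 2, 4]
`a.append(283)` → a = [2, 4, 2, 2, 4, 283]
`print(a)` → prints [2, 4, 2, 2, 4, 283]
`print(b)` → prints [2, 4, 2, 2, 4]

Answer:
[2, 4, 2, 2, 4, 283]
[2, 4, 2, 2, 4]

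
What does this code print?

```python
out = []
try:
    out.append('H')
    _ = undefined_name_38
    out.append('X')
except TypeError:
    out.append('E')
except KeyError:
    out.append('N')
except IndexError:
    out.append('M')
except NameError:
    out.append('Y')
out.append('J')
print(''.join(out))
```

Execution trace: 'H' (try body) → 'Y' (except NameError) → 'J' (after the try/except). Output: HYJ

Answer: HYJ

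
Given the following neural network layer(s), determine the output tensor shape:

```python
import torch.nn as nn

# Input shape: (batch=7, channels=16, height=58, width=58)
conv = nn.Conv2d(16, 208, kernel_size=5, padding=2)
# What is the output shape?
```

Input: (7, 16, 58, 58) -> Output: (7, 208, 58, 58)

Answer: (7, 208, 58, 58)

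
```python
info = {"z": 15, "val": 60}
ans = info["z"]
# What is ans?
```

Trace:
`info = {"z": 15, "val": 60}` → info = {'z': 15, 'val': 60}
`ans = info["z"]` → ans = 15
So ans = 15

Answer: 15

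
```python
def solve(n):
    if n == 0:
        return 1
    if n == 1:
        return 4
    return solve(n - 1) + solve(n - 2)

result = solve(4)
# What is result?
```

Build up from base cases: solve(0)=1, solve(1)=4, solve(2)=5, solve(3)=9, solve(4)=14

Answer: 14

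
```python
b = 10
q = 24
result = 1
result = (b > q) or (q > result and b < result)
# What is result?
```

Trace:
`b = 10` → b = 10
`q = 24` → q = 24
`result = 1` → result = 1
`result = (b > q) or (q > result and b < result)` → result = False
So result = False

Answer: False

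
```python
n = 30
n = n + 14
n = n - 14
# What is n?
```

Trace:
`n = 30` → n = 30
`n = n + 14` → n = 44
`n = n - 14` → n = 30
So n = 30

Answer: 30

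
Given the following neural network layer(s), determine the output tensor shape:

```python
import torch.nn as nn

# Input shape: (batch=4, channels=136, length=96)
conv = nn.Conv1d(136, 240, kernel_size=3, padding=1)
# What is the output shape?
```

Input: (4, 136, 96) -> Output: (4, 240, 96)

Answer: (4, 240, 96)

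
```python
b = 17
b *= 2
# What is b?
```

Trace:
`b = 17` → b = 17
`b *= 2` → b = 34
So b = 34

Answer: 34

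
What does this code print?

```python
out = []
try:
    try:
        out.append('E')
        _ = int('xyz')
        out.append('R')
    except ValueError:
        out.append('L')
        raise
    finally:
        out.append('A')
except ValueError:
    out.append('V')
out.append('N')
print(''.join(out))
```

Execution trace: 'E' (inner try body) → 'L' (inner except ValueError) → 'A' (inner finally) → 'V' (outer except ValueError) → 'N' (after the try/except). Output: ELAVN

Answer: ELAVN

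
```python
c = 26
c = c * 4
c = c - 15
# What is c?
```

Trace:
`c = 26` → c = 26
`c = c * 4` → c = 104
`c = c - 15` → c = 89
So c = 89

Answer: 89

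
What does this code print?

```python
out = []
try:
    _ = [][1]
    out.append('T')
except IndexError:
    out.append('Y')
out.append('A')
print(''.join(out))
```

Execution trace: 'Y' (except IndexError) → 'A' (after the try/except). Output: YA

Answer: YA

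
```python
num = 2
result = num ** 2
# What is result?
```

Trace:
`num = 2` → num = 2
`result = num ** 2` → result = 4
So result = 4

Answer: 4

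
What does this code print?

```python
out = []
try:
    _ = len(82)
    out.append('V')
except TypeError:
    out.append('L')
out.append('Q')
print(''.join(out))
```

Execution trace: 'L' (except TypeError) → 'Q' (after the try/except). Output: LQ

Answer: LQ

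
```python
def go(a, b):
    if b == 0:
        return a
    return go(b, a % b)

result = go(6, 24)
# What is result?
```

go(6, 24) -> go(24, 6) -> go(6, 0) -> 6

Answer: 6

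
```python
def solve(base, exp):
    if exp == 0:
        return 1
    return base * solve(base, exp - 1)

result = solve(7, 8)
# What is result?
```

solve(7, 8) = 7 * 7 * 7 * 7 * 7 * 7 * 7 * 7 = 5764801

Answer: 5764801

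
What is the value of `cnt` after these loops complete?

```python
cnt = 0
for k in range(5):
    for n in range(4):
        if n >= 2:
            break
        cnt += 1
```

Inner breaks at 2, outer runs 5 times
`cnt` takes the values: 0 → 1 → 2 → 3 → 4 → 5 → 6 → 7 → 8 → 9 → 10

Answer: 10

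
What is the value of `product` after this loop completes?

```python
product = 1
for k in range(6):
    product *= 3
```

3^6 = 729
`product` takes the values: 1 → 3 → 9 → 27 → 81 → 243 → 729

Answer: 729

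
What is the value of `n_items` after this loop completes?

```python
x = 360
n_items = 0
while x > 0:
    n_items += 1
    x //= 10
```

Count digits by repeated division by 10
`n_items` takes the values: 0 → 1 → 2 → 3

Answer: 3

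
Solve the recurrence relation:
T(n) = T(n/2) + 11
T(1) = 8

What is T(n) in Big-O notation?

Each step divides n by 2 and adds 11. After log_2(n) steps we reach T(1)=8. So T(n) = 11·log_2(n) + 8 = O(log n).

Answer: O(log n)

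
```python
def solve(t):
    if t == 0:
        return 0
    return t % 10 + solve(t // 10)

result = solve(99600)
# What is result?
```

Sum of digits of 99600: 0 + 0 + 6 + 9 + 9 = 24

Answer: 24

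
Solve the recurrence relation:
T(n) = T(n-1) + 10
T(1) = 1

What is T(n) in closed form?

Unrolling: T(n) = T(1) + 10·(n-1) = 1 + 10(n-1) = 10n - 9.

Answer: T(n) = 10n - 9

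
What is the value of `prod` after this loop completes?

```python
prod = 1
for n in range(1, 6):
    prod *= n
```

5! = 120
`prod` takes the values: 1 → 2 → 6 → 24 → 120

Answer: 120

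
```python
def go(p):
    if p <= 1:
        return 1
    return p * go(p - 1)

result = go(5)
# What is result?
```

go(5) = 5 * 4 * 3 * 2 * 1 = 120

Answer: 120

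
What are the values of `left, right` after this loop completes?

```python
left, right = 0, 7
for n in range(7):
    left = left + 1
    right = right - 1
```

left goes 0→7, right goes 7→0
`left, right` takes the values: (0, 7) → (1, 7) → (1, 6) → (2, 6) → (2, 5) → (3, 5) → (3, 4) → (4, 4) → (4, 3) → (5, 3) → (5, 2) → (6, 2) → (6, 1) → (7, 1) → (7, 0)

Answer: 7, 0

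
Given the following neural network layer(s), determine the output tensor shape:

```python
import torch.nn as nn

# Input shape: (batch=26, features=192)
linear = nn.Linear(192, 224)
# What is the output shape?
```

Input: (26, 192) -> Output: (26, 224)

Answer: (26, 224)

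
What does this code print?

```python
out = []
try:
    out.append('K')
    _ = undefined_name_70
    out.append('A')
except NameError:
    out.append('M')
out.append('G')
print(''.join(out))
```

Execution trace: 'K' (try body) → 'M' (except NameError) → 'G' (after the try/except). Output: KMG

Answer: KMG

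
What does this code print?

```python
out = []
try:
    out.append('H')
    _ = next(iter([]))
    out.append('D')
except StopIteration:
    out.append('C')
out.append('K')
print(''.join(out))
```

Execution trace: 'H' (try body) → 'C' (except StopIteration) → 'K' (after the try/except). Output: HCK

Answer: HCK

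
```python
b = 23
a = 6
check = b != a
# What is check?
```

Trace:
`b = 23` → b = 23
`a = 6` → a = 6
`check = b != a` → check = True
So check = True

Answer: True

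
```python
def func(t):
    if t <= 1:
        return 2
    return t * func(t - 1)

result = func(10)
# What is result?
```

func(10) = 10 * 9 * 8 * 7 * 6 * 5 * 4 * 3 * 2 * 2 = 7257600

Answer: 7257600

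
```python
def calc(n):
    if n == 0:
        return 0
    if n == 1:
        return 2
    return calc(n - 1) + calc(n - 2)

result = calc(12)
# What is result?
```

Build up from base cases: calc(0)=0, calc(1)=2, calc(2)=2, calc(3)=4, calc(4)=6, calc(5)=10, calc(6)=16, ..., calc(12)=288

Answer: 288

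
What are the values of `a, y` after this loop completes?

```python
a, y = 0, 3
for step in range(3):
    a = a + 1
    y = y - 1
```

a goes 0→3, y goes 3→0
`a, y` takes the values: (0, 3) → (1, 3) → (1, 2) → (2, 2) → (2, 1) → (3, 1) → (3, 0)

Answer: 3, 0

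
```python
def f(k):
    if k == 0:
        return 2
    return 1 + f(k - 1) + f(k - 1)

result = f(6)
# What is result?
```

f(k) = 1 + 2·f(k-1), f(0)=2. Closed form: (2+1)·2^6 - 1 = 191.

Answer: 191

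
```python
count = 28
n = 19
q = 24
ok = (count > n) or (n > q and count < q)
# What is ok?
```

Trace:
`count = 28` → count = 28
`n = 19` → n = 19
`q = 24` → q = 24
`ok = (count > n) or (n > q and count < q)` → ok = True
So ok = True

Answer: True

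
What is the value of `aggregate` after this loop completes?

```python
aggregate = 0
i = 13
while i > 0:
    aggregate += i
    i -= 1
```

Sum 13 down to 1
`aggregate` takes the values: 0 → 13 → 25 → 36 → 46 → 55 → 63 → 70 → 76 → 81 → 85 → 88 → 90 → 91

Answer: 91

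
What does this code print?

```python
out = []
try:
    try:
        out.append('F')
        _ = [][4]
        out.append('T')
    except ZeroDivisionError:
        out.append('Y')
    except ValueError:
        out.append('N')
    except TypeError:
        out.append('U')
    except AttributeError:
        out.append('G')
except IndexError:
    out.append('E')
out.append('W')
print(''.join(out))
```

Execution trace: 'F' (try body) → 'E' (outer except IndexError) → 'W' (after the try/except). Output: FEW

Answer: FEW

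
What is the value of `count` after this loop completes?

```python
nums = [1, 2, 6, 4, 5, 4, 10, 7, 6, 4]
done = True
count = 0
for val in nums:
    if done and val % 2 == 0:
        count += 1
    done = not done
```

Count even values at even positions
`count` takes the values: 0 → 1 → 2 → 3

Answer: 3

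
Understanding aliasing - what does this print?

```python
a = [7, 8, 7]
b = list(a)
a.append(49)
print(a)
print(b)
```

Key concept: list() constructor creates copy.
Step by step:
`a = [7, 8, 7]` → a = [7, 8, 7]
`b = list(a)` → b = [7, 8, 7]
`a.append(49)` → a = [7, 8, 7, 49]
`print(a)` → prints [7, 8, 7, 49]
`print(b)` → prints [7, 8, 7]

Answer:
[7, 8, 7, 49]
[7, 8, 7]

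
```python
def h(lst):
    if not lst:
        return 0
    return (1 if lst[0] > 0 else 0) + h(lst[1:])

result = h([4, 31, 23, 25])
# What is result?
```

Count of positive elements in [4, 31, 23, 25] = 4

Answer: 4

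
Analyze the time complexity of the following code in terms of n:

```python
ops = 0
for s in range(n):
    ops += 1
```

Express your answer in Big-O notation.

Each loop level contributes: n. Multiplying the contributions gives O(n).

Answer: O(n)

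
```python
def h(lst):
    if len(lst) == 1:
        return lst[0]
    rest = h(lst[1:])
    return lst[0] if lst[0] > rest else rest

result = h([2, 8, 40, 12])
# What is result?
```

Recursive max over [2, 8, 40, 12] = 40

Answer: 40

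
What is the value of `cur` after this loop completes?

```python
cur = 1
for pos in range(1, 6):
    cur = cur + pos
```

Start at 1, add 1 through 5
`cur` takes the values: 1 → 2 → 4 → 7 → 11 → 16

Answer: 16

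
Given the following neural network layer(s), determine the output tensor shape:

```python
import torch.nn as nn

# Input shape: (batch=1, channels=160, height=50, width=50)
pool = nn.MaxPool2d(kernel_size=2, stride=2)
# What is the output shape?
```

Input: (1, 160, 50, 50) -> Output: (1, 160, 25, 25)

Answer: (1, 160, 25, 25)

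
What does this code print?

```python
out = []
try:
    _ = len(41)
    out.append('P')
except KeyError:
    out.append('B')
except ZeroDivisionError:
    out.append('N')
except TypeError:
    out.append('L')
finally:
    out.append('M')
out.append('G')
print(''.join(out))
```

Execution trace: 'L' (except TypeError) → 'M' (finally) → 'G' (after the try/except). Output: LMG

Answer: LMG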